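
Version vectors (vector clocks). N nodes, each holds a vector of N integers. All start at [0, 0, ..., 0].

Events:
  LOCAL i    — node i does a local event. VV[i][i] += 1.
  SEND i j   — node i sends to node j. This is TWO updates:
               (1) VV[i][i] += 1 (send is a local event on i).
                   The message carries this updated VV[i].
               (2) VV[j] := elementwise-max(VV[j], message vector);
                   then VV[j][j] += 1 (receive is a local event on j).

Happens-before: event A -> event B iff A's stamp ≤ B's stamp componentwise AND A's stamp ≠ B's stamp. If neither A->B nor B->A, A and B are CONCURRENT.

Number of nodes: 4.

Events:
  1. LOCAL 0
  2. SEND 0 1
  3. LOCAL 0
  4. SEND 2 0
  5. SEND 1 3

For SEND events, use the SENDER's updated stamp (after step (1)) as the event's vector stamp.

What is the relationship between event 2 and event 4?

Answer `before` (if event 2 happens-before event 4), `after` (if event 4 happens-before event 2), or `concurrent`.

Initial: VV[0]=[0, 0, 0, 0]
Initial: VV[1]=[0, 0, 0, 0]
Initial: VV[2]=[0, 0, 0, 0]
Initial: VV[3]=[0, 0, 0, 0]
Event 1: LOCAL 0: VV[0][0]++ -> VV[0]=[1, 0, 0, 0]
Event 2: SEND 0->1: VV[0][0]++ -> VV[0]=[2, 0, 0, 0], msg_vec=[2, 0, 0, 0]; VV[1]=max(VV[1],msg_vec) then VV[1][1]++ -> VV[1]=[2, 1, 0, 0]
Event 3: LOCAL 0: VV[0][0]++ -> VV[0]=[3, 0, 0, 0]
Event 4: SEND 2->0: VV[2][2]++ -> VV[2]=[0, 0, 1, 0], msg_vec=[0, 0, 1, 0]; VV[0]=max(VV[0],msg_vec) then VV[0][0]++ -> VV[0]=[4, 0, 1, 0]
Event 5: SEND 1->3: VV[1][1]++ -> VV[1]=[2, 2, 0, 0], msg_vec=[2, 2, 0, 0]; VV[3]=max(VV[3],msg_vec) then VV[3][3]++ -> VV[3]=[2, 2, 0, 1]
Event 2 stamp: [2, 0, 0, 0]
Event 4 stamp: [0, 0, 1, 0]
[2, 0, 0, 0] <= [0, 0, 1, 0]? False
[0, 0, 1, 0] <= [2, 0, 0, 0]? False
Relation: concurrent

Answer: concurrent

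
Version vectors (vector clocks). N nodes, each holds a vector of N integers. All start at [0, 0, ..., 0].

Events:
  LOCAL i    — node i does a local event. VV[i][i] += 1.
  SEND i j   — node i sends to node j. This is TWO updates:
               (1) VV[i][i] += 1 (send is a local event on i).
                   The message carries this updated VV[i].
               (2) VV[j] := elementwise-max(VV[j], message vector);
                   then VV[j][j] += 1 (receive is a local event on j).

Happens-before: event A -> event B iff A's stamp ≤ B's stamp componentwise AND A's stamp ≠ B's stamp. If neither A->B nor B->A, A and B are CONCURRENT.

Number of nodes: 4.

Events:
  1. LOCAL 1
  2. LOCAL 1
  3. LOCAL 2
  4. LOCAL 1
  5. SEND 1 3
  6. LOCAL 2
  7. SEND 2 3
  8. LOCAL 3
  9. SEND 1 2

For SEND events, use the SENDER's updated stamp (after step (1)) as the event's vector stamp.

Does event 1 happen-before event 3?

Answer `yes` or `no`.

Initial: VV[0]=[0, 0, 0, 0]
Initial: VV[1]=[0, 0, 0, 0]
Initial: VV[2]=[0, 0, 0, 0]
Initial: VV[3]=[0, 0, 0, 0]
Event 1: LOCAL 1: VV[1][1]++ -> VV[1]=[0, 1, 0, 0]
Event 2: LOCAL 1: VV[1][1]++ -> VV[1]=[0, 2, 0, 0]
Event 3: LOCAL 2: VV[2][2]++ -> VV[2]=[0, 0, 1, 0]
Event 4: LOCAL 1: VV[1][1]++ -> VV[1]=[0, 3, 0, 0]
Event 5: SEND 1->3: VV[1][1]++ -> VV[1]=[0, 4, 0, 0], msg_vec=[0, 4, 0, 0]; VV[3]=max(VV[3],msg_vec) then VV[3][3]++ -> VV[3]=[0, 4, 0, 1]
Event 6: LOCAL 2: VV[2][2]++ -> VV[2]=[0, 0, 2, 0]
Event 7: SEND 2->3: VV[2][2]++ -> VV[2]=[0, 0, 3, 0], msg_vec=[0, 0, 3, 0]; VV[3]=max(VV[3],msg_vec) then VV[3][3]++ -> VV[3]=[0, 4, 3, 2]
Event 8: LOCAL 3: VV[3][3]++ -> VV[3]=[0, 4, 3, 3]
Event 9: SEND 1->2: VV[1][1]++ -> VV[1]=[0, 5, 0, 0], msg_vec=[0, 5, 0, 0]; VV[2]=max(VV[2],msg_vec) then VV[2][2]++ -> VV[2]=[0, 5, 4, 0]
Event 1 stamp: [0, 1, 0, 0]
Event 3 stamp: [0, 0, 1, 0]
[0, 1, 0, 0] <= [0, 0, 1, 0]? False. Equal? False. Happens-before: False

Answer: no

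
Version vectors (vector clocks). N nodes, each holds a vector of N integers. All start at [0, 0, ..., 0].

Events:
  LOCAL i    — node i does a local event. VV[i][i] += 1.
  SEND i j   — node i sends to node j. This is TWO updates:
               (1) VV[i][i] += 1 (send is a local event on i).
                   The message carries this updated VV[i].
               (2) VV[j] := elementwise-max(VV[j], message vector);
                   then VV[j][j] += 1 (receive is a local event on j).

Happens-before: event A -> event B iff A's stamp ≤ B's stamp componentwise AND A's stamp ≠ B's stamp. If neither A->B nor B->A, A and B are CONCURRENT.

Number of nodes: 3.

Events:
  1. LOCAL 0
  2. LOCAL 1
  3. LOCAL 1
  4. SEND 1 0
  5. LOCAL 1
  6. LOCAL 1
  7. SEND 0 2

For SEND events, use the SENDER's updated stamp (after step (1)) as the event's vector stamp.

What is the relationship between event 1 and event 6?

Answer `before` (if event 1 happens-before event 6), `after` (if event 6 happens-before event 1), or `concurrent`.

Initial: VV[0]=[0, 0, 0]
Initial: VV[1]=[0, 0, 0]
Initial: VV[2]=[0, 0, 0]
Event 1: LOCAL 0: VV[0][0]++ -> VV[0]=[1, 0, 0]
Event 2: LOCAL 1: VV[1][1]++ -> VV[1]=[0, 1, 0]
Event 3: LOCAL 1: VV[1][1]++ -> VV[1]=[0, 2, 0]
Event 4: SEND 1->0: VV[1][1]++ -> VV[1]=[0, 3, 0], msg_vec=[0, 3, 0]; VV[0]=max(VV[0],msg_vec) then VV[0][0]++ -> VV[0]=[2, 3, 0]
Event 5: LOCAL 1: VV[1][1]++ -> VV[1]=[0, 4, 0]
Event 6: LOCAL 1: VV[1][1]++ -> VV[1]=[0, 5, 0]
Event 7: SEND 0->2: VV[0][0]++ -> VV[0]=[3, 3, 0], msg_vec=[3, 3, 0]; VV[2]=max(VV[2],msg_vec) then VV[2][2]++ -> VV[2]=[3, 3, 1]
Event 1 stamp: [1, 0, 0]
Event 6 stamp: [0, 5, 0]
[1, 0, 0] <= [0, 5, 0]? False
[0, 5, 0] <= [1, 0, 0]? False
Relation: concurrent

Answer: concurrent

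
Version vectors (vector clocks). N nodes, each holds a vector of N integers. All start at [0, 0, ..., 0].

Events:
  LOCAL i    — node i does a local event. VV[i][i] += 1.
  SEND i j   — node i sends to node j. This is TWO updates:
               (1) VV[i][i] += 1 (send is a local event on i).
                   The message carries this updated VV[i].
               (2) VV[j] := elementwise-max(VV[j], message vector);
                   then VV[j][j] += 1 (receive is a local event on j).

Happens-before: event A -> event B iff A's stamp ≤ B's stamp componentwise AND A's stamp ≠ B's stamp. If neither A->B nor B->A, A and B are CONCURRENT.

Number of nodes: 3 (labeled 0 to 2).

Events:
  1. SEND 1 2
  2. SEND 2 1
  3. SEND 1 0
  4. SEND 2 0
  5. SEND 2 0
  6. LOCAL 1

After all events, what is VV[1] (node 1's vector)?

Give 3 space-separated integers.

Initial: VV[0]=[0, 0, 0]
Initial: VV[1]=[0, 0, 0]
Initial: VV[2]=[0, 0, 0]
Event 1: SEND 1->2: VV[1][1]++ -> VV[1]=[0, 1, 0], msg_vec=[0, 1, 0]; VV[2]=max(VV[2],msg_vec) then VV[2][2]++ -> VV[2]=[0, 1, 1]
Event 2: SEND 2->1: VV[2][2]++ -> VV[2]=[0, 1, 2], msg_vec=[0, 1, 2]; VV[1]=max(VV[1],msg_vec) then VV[1][1]++ -> VV[1]=[0, 2, 2]
Event 3: SEND 1->0: VV[1][1]++ -> VV[1]=[0, 3, 2], msg_vec=[0, 3, 2]; VV[0]=max(VV[0],msg_vec) then VV[0][0]++ -> VV[0]=[1, 3, 2]
Event 4: SEND 2->0: VV[2][2]++ -> VV[2]=[0, 1, 3], msg_vec=[0, 1, 3]; VV[0]=max(VV[0],msg_vec) then VV[0][0]++ -> VV[0]=[2, 3, 3]
Event 5: SEND 2->0: VV[2][2]++ -> VV[2]=[0, 1, 4], msg_vec=[0, 1, 4]; VV[0]=max(VV[0],msg_vec) then VV[0][0]++ -> VV[0]=[3, 3, 4]
Event 6: LOCAL 1: VV[1][1]++ -> VV[1]=[0, 4, 2]
Final vectors: VV[0]=[3, 3, 4]; VV[1]=[0, 4, 2]; VV[2]=[0, 1, 4]

Answer: 0 4 2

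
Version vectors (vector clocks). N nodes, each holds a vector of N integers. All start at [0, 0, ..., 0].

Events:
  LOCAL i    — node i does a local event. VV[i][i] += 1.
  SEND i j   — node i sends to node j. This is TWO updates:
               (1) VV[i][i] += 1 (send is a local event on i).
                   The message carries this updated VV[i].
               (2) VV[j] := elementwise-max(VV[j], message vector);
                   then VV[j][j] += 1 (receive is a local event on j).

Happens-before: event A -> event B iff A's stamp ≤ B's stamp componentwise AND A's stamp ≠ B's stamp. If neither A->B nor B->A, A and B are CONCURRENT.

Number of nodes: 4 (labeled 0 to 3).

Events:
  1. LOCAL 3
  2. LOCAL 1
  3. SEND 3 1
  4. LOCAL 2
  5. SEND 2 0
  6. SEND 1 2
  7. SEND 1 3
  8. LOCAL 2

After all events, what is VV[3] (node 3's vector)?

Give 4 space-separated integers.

Initial: VV[0]=[0, 0, 0, 0]
Initial: VV[1]=[0, 0, 0, 0]
Initial: VV[2]=[0, 0, 0, 0]
Initial: VV[3]=[0, 0, 0, 0]
Event 1: LOCAL 3: VV[3][3]++ -> VV[3]=[0, 0, 0, 1]
Event 2: LOCAL 1: VV[1][1]++ -> VV[1]=[0, 1, 0, 0]
Event 3: SEND 3->1: VV[3][3]++ -> VV[3]=[0, 0, 0, 2], msg_vec=[0, 0, 0, 2]; VV[1]=max(VV[1],msg_vec) then VV[1][1]++ -> VV[1]=[0, 2, 0, 2]
Event 4: LOCAL 2: VV[2][2]++ -> VV[2]=[0, 0, 1, 0]
Event 5: SEND 2->0: VV[2][2]++ -> VV[2]=[0, 0, 2, 0], msg_vec=[0, 0, 2, 0]; VV[0]=max(VV[0],msg_vec) then VV[0][0]++ -> VV[0]=[1, 0, 2, 0]
Event 6: SEND 1->2: VV[1][1]++ -> VV[1]=[0, 3, 0, 2], msg_vec=[0, 3, 0, 2]; VV[2]=max(VV[2],msg_vec) then VV[2][2]++ -> VV[2]=[0, 3, 3, 2]
Event 7: SEND 1->3: VV[1][1]++ -> VV[1]=[0, 4, 0, 2], msg_vec=[0, 4, 0, 2]; VV[3]=max(VV[3],msg_vec) then VV[3][3]++ -> VV[3]=[0, 4, 0, 3]
Event 8: LOCAL 2: VV[2][2]++ -> VV[2]=[0, 3, 4, 2]
Final vectors: VV[0]=[1, 0, 2, 0]; VV[1]=[0, 4, 0, 2]; VV[2]=[0, 3, 4, 2]; VV[3]=[0, 4, 0, 3]

Answer: 0 4 0 3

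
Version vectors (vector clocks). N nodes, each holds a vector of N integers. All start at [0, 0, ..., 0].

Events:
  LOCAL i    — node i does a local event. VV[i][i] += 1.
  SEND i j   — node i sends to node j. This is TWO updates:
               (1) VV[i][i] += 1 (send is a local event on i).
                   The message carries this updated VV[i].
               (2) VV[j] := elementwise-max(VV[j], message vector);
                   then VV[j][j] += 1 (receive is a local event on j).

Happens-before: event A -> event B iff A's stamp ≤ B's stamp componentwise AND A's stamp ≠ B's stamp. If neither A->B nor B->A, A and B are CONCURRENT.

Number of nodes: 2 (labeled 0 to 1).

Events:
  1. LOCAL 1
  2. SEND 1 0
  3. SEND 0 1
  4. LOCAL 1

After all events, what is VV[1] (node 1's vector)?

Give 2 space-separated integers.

Initial: VV[0]=[0, 0]
Initial: VV[1]=[0, 0]
Event 1: LOCAL 1: VV[1][1]++ -> VV[1]=[0, 1]
Event 2: SEND 1->0: VV[1][1]++ -> VV[1]=[0, 2], msg_vec=[0, 2]; VV[0]=max(VV[0],msg_vec) then VV[0][0]++ -> VV[0]=[1, 2]
Event 3: SEND 0->1: VV[0][0]++ -> VV[0]=[2, 2], msg_vec=[2, 2]; VV[1]=max(VV[1],msg_vec) then VV[1][1]++ -> VV[1]=[2, 3]
Event 4: LOCAL 1: VV[1][1]++ -> VV[1]=[2, 4]
Final vectors: VV[0]=[2, 2]; VV[1]=[2, 4]

Answer: 2 4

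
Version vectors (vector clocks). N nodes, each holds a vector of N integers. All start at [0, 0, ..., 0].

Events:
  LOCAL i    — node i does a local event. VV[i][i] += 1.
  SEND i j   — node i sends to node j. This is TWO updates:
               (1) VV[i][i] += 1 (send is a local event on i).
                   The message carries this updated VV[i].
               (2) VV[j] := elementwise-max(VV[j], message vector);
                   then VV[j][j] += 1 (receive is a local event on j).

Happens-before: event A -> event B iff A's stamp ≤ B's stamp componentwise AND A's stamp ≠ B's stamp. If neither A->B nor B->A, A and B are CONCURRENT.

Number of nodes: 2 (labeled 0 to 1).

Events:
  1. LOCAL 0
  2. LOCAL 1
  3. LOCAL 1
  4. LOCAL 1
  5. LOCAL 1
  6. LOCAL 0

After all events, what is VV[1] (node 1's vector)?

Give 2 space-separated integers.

Initial: VV[0]=[0, 0]
Initial: VV[1]=[0, 0]
Event 1: LOCAL 0: VV[0][0]++ -> VV[0]=[1, 0]
Event 2: LOCAL 1: VV[1][1]++ -> VV[1]=[0, 1]
Event 3: LOCAL 1: VV[1][1]++ -> VV[1]=[0, 2]
Event 4: LOCAL 1: VV[1][1]++ -> VV[1]=[0, 3]
Event 5: LOCAL 1: VV[1][1]++ -> VV[1]=[0, 4]
Event 6: LOCAL 0: VV[0][0]++ -> VV[0]=[2, 0]
Final vectors: VV[0]=[2, 0]; VV[1]=[0, 4]

Answer: 0 4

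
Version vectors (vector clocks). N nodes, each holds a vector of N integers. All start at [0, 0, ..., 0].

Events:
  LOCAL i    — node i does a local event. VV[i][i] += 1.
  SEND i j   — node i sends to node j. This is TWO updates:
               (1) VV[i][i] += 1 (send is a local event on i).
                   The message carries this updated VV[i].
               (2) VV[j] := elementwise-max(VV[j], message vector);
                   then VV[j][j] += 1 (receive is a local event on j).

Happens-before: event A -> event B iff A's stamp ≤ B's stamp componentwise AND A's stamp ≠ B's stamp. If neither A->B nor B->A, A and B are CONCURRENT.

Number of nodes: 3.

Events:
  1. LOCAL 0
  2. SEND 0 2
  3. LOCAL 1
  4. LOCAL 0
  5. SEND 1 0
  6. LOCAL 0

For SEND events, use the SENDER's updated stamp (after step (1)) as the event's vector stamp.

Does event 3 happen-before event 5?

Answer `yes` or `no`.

Initial: VV[0]=[0, 0, 0]
Initial: VV[1]=[0, 0, 0]
Initial: VV[2]=[0, 0, 0]
Event 1: LOCAL 0: VV[0][0]++ -> VV[0]=[1, 0, 0]
Event 2: SEND 0->2: VV[0][0]++ -> VV[0]=[2, 0, 0], msg_vec=[2, 0, 0]; VV[2]=max(VV[2],msg_vec) then VV[2][2]++ -> VV[2]=[2, 0, 1]
Event 3: LOCAL 1: VV[1][1]++ -> VV[1]=[0, 1, 0]
Event 4: LOCAL 0: VV[0][0]++ -> VV[0]=[3, 0, 0]
Event 5: SEND 1->0: VV[1][1]++ -> VV[1]=[0, 2, 0], msg_vec=[0, 2, 0]; VV[0]=max(VV[0],msg_vec) then VV[0][0]++ -> VV[0]=[4, 2, 0]
Event 6: LOCAL 0: VV[0][0]++ -> VV[0]=[5, 2, 0]
Event 3 stamp: [0, 1, 0]
Event 5 stamp: [0, 2, 0]
[0, 1, 0] <= [0, 2, 0]? True. Equal? False. Happens-before: True

Answer: yes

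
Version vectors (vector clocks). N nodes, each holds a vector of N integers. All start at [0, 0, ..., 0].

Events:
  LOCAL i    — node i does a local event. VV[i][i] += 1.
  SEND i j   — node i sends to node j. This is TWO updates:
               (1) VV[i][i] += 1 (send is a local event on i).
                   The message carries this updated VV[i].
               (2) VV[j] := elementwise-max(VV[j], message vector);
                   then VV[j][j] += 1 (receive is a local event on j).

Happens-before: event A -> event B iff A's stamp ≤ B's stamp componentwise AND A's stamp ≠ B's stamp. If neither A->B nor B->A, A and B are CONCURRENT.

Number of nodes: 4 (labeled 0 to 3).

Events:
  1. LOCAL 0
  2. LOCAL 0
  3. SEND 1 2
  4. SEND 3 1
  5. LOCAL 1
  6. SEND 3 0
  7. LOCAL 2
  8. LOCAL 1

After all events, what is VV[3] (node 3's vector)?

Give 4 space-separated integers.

Initial: VV[0]=[0, 0, 0, 0]
Initial: VV[1]=[0, 0, 0, 0]
Initial: VV[2]=[0, 0, 0, 0]
Initial: VV[3]=[0, 0, 0, 0]
Event 1: LOCAL 0: VV[0][0]++ -> VV[0]=[1, 0, 0, 0]
Event 2: LOCAL 0: VV[0][0]++ -> VV[0]=[2, 0, 0, 0]
Event 3: SEND 1->2: VV[1][1]++ -> VV[1]=[0, 1, 0, 0], msg_vec=[0, 1, 0, 0]; VV[2]=max(VV[2],msg_vec) then VV[2][2]++ -> VV[2]=[0, 1, 1, 0]
Event 4: SEND 3->1: VV[3][3]++ -> VV[3]=[0, 0, 0, 1], msg_vec=[0, 0, 0, 1]; VV[1]=max(VV[1],msg_vec) then VV[1][1]++ -> VV[1]=[0, 2, 0, 1]
Event 5: LOCAL 1: VV[1][1]++ -> VV[1]=[0, 3, 0, 1]
Event 6: SEND 3->0: VV[3][3]++ -> VV[3]=[0, 0, 0, 2], msg_vec=[0, 0, 0, 2]; VV[0]=max(VV[0],msg_vec) then VV[0][0]++ -> VV[0]=[3, 0, 0, 2]
Event 7: LOCAL 2: VV[2][2]++ -> VV[2]=[0, 1, 2, 0]
Event 8: LOCAL 1: VV[1][1]++ -> VV[1]=[0, 4, 0, 1]
Final vectors: VV[0]=[3, 0, 0, 2]; VV[1]=[0, 4, 0, 1]; VV[2]=[0, 1, 2, 0]; VV[3]=[0, 0, 0, 2]

Answer: 0 0 0 2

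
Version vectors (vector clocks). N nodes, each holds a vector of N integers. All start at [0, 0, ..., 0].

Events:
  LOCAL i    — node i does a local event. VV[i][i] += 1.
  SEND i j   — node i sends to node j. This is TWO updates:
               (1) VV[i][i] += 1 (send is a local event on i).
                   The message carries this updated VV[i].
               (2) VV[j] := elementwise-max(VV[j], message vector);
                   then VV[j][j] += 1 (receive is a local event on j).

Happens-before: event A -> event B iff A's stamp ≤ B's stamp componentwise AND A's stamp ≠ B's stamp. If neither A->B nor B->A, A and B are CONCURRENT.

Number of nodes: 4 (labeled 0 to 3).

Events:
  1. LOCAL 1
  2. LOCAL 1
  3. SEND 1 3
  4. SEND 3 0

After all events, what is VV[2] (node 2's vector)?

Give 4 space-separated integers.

Answer: 0 0 0 0

Derivation:
Initial: VV[0]=[0, 0, 0, 0]
Initial: VV[1]=[0, 0, 0, 0]
Initial: VV[2]=[0, 0, 0, 0]
Initial: VV[3]=[0, 0, 0, 0]
Event 1: LOCAL 1: VV[1][1]++ -> VV[1]=[0, 1, 0, 0]
Event 2: LOCAL 1: VV[1][1]++ -> VV[1]=[0, 2, 0, 0]
Event 3: SEND 1->3: VV[1][1]++ -> VV[1]=[0, 3, 0, 0], msg_vec=[0, 3, 0, 0]; VV[3]=max(VV[3],msg_vec) then VV[3][3]++ -> VV[3]=[0, 3, 0, 1]
Event 4: SEND 3->0: VV[3][3]++ -> VV[3]=[0, 3, 0, 2], msg_vec=[0, 3, 0, 2]; VV[0]=max(VV[0],msg_vec) then VV[0][0]++ -> VV[0]=[1, 3, 0, 2]
Final vectors: VV[0]=[1, 3, 0, 2]; VV[1]=[0, 3, 0, 0]; VV[2]=[0, 0, 0, 0]; VV[3]=[0, 3, 0, 2]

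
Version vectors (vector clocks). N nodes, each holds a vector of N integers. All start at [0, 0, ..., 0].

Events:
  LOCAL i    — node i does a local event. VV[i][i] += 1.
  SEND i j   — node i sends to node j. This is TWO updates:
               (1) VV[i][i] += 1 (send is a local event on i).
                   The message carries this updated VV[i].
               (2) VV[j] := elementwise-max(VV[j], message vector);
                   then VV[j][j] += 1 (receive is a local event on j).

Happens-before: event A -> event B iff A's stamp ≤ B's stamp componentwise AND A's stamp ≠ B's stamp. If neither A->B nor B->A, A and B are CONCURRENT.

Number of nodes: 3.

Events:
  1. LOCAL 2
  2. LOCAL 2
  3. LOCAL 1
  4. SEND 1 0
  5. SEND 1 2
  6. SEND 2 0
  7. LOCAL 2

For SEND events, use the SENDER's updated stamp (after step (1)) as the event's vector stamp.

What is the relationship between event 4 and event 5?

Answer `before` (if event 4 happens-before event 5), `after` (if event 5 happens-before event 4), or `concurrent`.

Initial: VV[0]=[0, 0, 0]
Initial: VV[1]=[0, 0, 0]
Initial: VV[2]=[0, 0, 0]
Event 1: LOCAL 2: VV[2][2]++ -> VV[2]=[0, 0, 1]
Event 2: LOCAL 2: VV[2][2]++ -> VV[2]=[0, 0, 2]
Event 3: LOCAL 1: VV[1][1]++ -> VV[1]=[0, 1, 0]
Event 4: SEND 1->0: VV[1][1]++ -> VV[1]=[0, 2, 0], msg_vec=[0, 2, 0]; VV[0]=max(VV[0],msg_vec) then VV[0][0]++ -> VV[0]=[1, 2, 0]
Event 5: SEND 1->2: VV[1][1]++ -> VV[1]=[0, 3, 0], msg_vec=[0, 3, 0]; VV[2]=max(VV[2],msg_vec) then VV[2][2]++ -> VV[2]=[0, 3, 3]
Event 6: SEND 2->0: VV[2][2]++ -> VV[2]=[0, 3, 4], msg_vec=[0, 3, 4]; VV[0]=max(VV[0],msg_vec) then VV[0][0]++ -> VV[0]=[2, 3, 4]
Event 7: LOCAL 2: VV[2][2]++ -> VV[2]=[0, 3, 5]
Event 4 stamp: [0, 2, 0]
Event 5 stamp: [0, 3, 0]
[0, 2, 0] <= [0, 3, 0]? True
[0, 3, 0] <= [0, 2, 0]? False
Relation: before

Answer: before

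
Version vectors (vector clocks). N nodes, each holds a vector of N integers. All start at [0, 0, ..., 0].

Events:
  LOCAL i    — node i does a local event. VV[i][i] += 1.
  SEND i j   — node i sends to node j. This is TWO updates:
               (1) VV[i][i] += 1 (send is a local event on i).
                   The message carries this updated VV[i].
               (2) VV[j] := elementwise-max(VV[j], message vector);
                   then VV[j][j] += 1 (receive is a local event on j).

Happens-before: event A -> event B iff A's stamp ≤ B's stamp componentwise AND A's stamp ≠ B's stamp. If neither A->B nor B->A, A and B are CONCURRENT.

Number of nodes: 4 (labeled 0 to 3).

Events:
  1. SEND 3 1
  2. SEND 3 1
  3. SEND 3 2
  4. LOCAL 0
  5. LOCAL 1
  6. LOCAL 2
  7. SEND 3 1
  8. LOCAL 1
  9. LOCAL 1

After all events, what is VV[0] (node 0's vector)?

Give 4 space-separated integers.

Answer: 1 0 0 0

Derivation:
Initial: VV[0]=[0, 0, 0, 0]
Initial: VV[1]=[0, 0, 0, 0]
Initial: VV[2]=[0, 0, 0, 0]
Initial: VV[3]=[0, 0, 0, 0]
Event 1: SEND 3->1: VV[3][3]++ -> VV[3]=[0, 0, 0, 1], msg_vec=[0, 0, 0, 1]; VV[1]=max(VV[1],msg_vec) then VV[1][1]++ -> VV[1]=[0, 1, 0, 1]
Event 2: SEND 3->1: VV[3][3]++ -> VV[3]=[0, 0, 0, 2], msg_vec=[0, 0, 0, 2]; VV[1]=max(VV[1],msg_vec) then VV[1][1]++ -> VV[1]=[0, 2, 0, 2]
Event 3: SEND 3->2: VV[3][3]++ -> VV[3]=[0, 0, 0, 3], msg_vec=[0, 0, 0, 3]; VV[2]=max(VV[2],msg_vec) then VV[2][2]++ -> VV[2]=[0, 0, 1, 3]
Event 4: LOCAL 0: VV[0][0]++ -> VV[0]=[1, 0, 0, 0]
Event 5: LOCAL 1: VV[1][1]++ -> VV[1]=[0, 3, 0, 2]
Event 6: LOCAL 2: VV[2][2]++ -> VV[2]=[0, 0, 2, 3]
Event 7: SEND 3->1: VV[3][3]++ -> VV[3]=[0, 0, 0, 4], msg_vec=[0, 0, 0, 4]; VV[1]=max(VV[1],msg_vec) then VV[1][1]++ -> VV[1]=[0, 4, 0, 4]
Event 8: LOCAL 1: VV[1][1]++ -> VV[1]=[0, 5, 0, 4]
Event 9: LOCAL 1: VV[1][1]++ -> VV[1]=[0, 6, 0, 4]
Final vectors: VV[0]=[1, 0, 0, 0]; VV[1]=[0, 6, 0, 4]; VV[2]=[0, 0, 2, 3]; VV[3]=[0, 0, 0, 4]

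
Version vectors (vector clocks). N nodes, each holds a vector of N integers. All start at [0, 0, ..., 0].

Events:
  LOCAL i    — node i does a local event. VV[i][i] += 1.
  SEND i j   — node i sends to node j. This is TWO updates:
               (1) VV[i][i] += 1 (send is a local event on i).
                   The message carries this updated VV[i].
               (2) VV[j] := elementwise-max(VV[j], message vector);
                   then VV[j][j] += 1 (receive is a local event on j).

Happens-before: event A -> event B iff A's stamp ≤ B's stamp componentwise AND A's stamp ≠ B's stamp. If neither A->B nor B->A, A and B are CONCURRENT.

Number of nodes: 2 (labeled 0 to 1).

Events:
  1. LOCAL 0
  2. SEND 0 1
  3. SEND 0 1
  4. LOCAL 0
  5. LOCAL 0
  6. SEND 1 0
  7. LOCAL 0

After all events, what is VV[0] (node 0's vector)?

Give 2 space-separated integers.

Initial: VV[0]=[0, 0]
Initial: VV[1]=[0, 0]
Event 1: LOCAL 0: VV[0][0]++ -> VV[0]=[1, 0]
Event 2: SEND 0->1: VV[0][0]++ -> VV[0]=[2, 0], msg_vec=[2, 0]; VV[1]=max(VV[1],msg_vec) then VV[1][1]++ -> VV[1]=[2, 1]
Event 3: SEND 0->1: VV[0][0]++ -> VV[0]=[3, 0], msg_vec=[3, 0]; VV[1]=max(VV[1],msg_vec) then VV[1][1]++ -> VV[1]=[3, 2]
Event 4: LOCAL 0: VV[0][0]++ -> VV[0]=[4, 0]
Event 5: LOCAL 0: VV[0][0]++ -> VV[0]=[5, 0]
Event 6: SEND 1->0: VV[1][1]++ -> VV[1]=[3, 3], msg_vec=[3, 3]; VV[0]=max(VV[0],msg_vec) then VV[0][0]++ -> VV[0]=[6, 3]
Event 7: LOCAL 0: VV[0][0]++ -> VV[0]=[7, 3]
Final vectors: VV[0]=[7, 3]; VV[1]=[3, 3]

Answer: 7 3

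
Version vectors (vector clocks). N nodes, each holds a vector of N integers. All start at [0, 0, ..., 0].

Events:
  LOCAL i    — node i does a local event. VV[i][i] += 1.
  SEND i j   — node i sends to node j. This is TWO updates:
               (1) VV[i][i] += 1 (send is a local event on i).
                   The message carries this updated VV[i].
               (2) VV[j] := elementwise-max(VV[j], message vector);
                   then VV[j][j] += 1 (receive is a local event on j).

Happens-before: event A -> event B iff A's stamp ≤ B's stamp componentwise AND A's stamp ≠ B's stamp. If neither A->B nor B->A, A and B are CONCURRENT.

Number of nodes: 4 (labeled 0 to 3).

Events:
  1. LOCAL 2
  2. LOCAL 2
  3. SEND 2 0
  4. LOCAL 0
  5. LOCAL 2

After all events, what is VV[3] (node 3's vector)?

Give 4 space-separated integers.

Initial: VV[0]=[0, 0, 0, 0]
Initial: VV[1]=[0, 0, 0, 0]
Initial: VV[2]=[0, 0, 0, 0]
Initial: VV[3]=[0, 0, 0, 0]
Event 1: LOCAL 2: VV[2][2]++ -> VV[2]=[0, 0, 1, 0]
Event 2: LOCAL 2: VV[2][2]++ -> VV[2]=[0, 0, 2, 0]
Event 3: SEND 2->0: VV[2][2]++ -> VV[2]=[0, 0, 3, 0], msg_vec=[0, 0, 3, 0]; VV[0]=max(VV[0],msg_vec) then VV[0][0]++ -> VV[0]=[1, 0, 3, 0]
Event 4: LOCAL 0: VV[0][0]++ -> VV[0]=[2, 0, 3, 0]
Event 5: LOCAL 2: VV[2][2]++ -> VV[2]=[0, 0, 4, 0]
Final vectors: VV[0]=[2, 0, 3, 0]; VV[1]=[0, 0, 0, 0]; VV[2]=[0, 0, 4, 0]; VV[3]=[0, 0, 0, 0]

Answer: 0 0 0 0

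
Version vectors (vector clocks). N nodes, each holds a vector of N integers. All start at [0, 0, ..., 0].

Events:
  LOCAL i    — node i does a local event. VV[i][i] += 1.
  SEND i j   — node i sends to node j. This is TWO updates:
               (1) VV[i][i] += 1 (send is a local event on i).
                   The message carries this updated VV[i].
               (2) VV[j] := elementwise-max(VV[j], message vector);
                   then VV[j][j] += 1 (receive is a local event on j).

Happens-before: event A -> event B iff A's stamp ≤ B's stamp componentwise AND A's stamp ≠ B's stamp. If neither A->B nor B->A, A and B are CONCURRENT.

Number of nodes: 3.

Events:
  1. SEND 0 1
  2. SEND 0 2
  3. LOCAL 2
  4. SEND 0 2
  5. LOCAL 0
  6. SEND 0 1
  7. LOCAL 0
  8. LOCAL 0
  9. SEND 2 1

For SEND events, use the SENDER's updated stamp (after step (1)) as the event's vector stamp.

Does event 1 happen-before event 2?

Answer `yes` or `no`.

Initial: VV[0]=[0, 0, 0]
Initial: VV[1]=[0, 0, 0]
Initial: VV[2]=[0, 0, 0]
Event 1: SEND 0->1: VV[0][0]++ -> VV[0]=[1, 0, 0], msg_vec=[1, 0, 0]; VV[1]=max(VV[1],msg_vec) then VV[1][1]++ -> VV[1]=[1, 1, 0]
Event 2: SEND 0->2: VV[0][0]++ -> VV[0]=[2, 0, 0], msg_vec=[2, 0, 0]; VV[2]=max(VV[2],msg_vec) then VV[2][2]++ -> VV[2]=[2, 0, 1]
Event 3: LOCAL 2: VV[2][2]++ -> VV[2]=[2, 0, 2]
Event 4: SEND 0->2: VV[0][0]++ -> VV[0]=[3, 0, 0], msg_vec=[3, 0, 0]; VV[2]=max(VV[2],msg_vec) then VV[2][2]++ -> VV[2]=[3, 0, 3]
Event 5: LOCAL 0: VV[0][0]++ -> VV[0]=[4, 0, 0]
Event 6: SEND 0->1: VV[0][0]++ -> VV[0]=[5, 0, 0], msg_vec=[5, 0, 0]; VV[1]=max(VV[1],msg_vec) then VV[1][1]++ -> VV[1]=[5, 2, 0]
Event 7: LOCAL 0: VV[0][0]++ -> VV[0]=[6, 0, 0]
Event 8: LOCAL 0: VV[0][0]++ -> VV[0]=[7, 0, 0]
Event 9: SEND 2->1: VV[2][2]++ -> VV[2]=[3, 0, 4], msg_vec=[3, 0, 4]; VV[1]=max(VV[1],msg_vec) then VV[1][1]++ -> VV[1]=[5, 3, 4]
Event 1 stamp: [1, 0, 0]
Event 2 stamp: [2, 0, 0]
[1, 0, 0] <= [2, 0, 0]? True. Equal? False. Happens-before: True

Answer: yes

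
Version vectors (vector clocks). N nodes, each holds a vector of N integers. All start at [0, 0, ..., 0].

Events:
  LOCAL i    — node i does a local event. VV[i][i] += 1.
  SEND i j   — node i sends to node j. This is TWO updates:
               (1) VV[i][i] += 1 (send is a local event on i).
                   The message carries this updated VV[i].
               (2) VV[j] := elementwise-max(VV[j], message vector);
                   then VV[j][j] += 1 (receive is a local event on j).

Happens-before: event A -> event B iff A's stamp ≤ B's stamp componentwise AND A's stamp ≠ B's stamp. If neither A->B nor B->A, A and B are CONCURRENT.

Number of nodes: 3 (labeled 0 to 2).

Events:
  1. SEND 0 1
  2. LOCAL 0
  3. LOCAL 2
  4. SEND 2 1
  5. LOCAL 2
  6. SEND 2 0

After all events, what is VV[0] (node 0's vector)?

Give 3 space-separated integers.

Initial: VV[0]=[0, 0, 0]
Initial: VV[1]=[0, 0, 0]
Initial: VV[2]=[0, 0, 0]
Event 1: SEND 0->1: VV[0][0]++ -> VV[0]=[1, 0, 0], msg_vec=[1, 0, 0]; VV[1]=max(VV[1],msg_vec) then VV[1][1]++ -> VV[1]=[1, 1, 0]
Event 2: LOCAL 0: VV[0][0]++ -> VV[0]=[2, 0, 0]
Event 3: LOCAL 2: VV[2][2]++ -> VV[2]=[0, 0, 1]
Event 4: SEND 2->1: VV[2][2]++ -> VV[2]=[0, 0, 2], msg_vec=[0, 0, 2]; VV[1]=max(VV[1],msg_vec) then VV[1][1]++ -> VV[1]=[1, 2, 2]
Event 5: LOCAL 2: VV[2][2]++ -> VV[2]=[0, 0, 3]
Event 6: SEND 2->0: VV[2][2]++ -> VV[2]=[0, 0, 4], msg_vec=[0, 0, 4]; VV[0]=max(VV[0],msg_vec) then VV[0][0]++ -> VV[0]=[3, 0, 4]
Final vectors: VV[0]=[3, 0, 4]; VV[1]=[1, 2, 2]; VV[2]=[0, 0, 4]

Answer: 3 0 4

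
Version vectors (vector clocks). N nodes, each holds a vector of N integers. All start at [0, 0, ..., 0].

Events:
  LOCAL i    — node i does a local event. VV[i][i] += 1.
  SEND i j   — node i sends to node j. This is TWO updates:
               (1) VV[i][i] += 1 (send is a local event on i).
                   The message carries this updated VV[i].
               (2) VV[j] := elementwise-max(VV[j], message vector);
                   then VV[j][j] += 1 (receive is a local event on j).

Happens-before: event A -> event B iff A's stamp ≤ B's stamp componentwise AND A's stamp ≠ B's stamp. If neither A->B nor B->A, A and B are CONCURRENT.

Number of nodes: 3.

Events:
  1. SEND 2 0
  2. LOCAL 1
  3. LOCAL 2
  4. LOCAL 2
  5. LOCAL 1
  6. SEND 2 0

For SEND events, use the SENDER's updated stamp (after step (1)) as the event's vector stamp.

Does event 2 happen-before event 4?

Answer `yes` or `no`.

Answer: no

Derivation:
Initial: VV[0]=[0, 0, 0]
Initial: VV[1]=[0, 0, 0]
Initial: VV[2]=[0, 0, 0]
Event 1: SEND 2->0: VV[2][2]++ -> VV[2]=[0, 0, 1], msg_vec=[0, 0, 1]; VV[0]=max(VV[0],msg_vec) then VV[0][0]++ -> VV[0]=[1, 0, 1]
Event 2: LOCAL 1: VV[1][1]++ -> VV[1]=[0, 1, 0]
Event 3: LOCAL 2: VV[2][2]++ -> VV[2]=[0, 0, 2]
Event 4: LOCAL 2: VV[2][2]++ -> VV[2]=[0, 0, 3]
Event 5: LOCAL 1: VV[1][1]++ -> VV[1]=[0, 2, 0]
Event 6: SEND 2->0: VV[2][2]++ -> VV[2]=[0, 0, 4], msg_vec=[0, 0, 4]; VV[0]=max(VV[0],msg_vec) then VV[0][0]++ -> VV[0]=[2, 0, 4]
Event 2 stamp: [0, 1, 0]
Event 4 stamp: [0, 0, 3]
[0, 1, 0] <= [0, 0, 3]? False. Equal? False. Happens-before: False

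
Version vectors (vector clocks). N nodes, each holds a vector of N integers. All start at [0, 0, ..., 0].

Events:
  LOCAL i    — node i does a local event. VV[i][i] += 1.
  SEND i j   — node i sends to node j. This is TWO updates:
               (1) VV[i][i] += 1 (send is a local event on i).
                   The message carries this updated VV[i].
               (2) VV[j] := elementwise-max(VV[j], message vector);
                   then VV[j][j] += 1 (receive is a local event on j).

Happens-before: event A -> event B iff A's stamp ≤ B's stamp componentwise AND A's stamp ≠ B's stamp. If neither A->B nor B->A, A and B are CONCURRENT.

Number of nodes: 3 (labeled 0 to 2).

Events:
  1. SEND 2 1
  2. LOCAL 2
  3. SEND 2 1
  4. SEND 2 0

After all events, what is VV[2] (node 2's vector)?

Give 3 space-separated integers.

Answer: 0 0 4

Derivation:
Initial: VV[0]=[0, 0, 0]
Initial: VV[1]=[0, 0, 0]
Initial: VV[2]=[0, 0, 0]
Event 1: SEND 2->1: VV[2][2]++ -> VV[2]=[0, 0, 1], msg_vec=[0, 0, 1]; VV[1]=max(VV[1],msg_vec) then VV[1][1]++ -> VV[1]=[0, 1, 1]
Event 2: LOCAL 2: VV[2][2]++ -> VV[2]=[0, 0, 2]
Event 3: SEND 2->1: VV[2][2]++ -> VV[2]=[0, 0, 3], msg_vec=[0, 0, 3]; VV[1]=max(VV[1],msg_vec) then VV[1][1]++ -> VV[1]=[0, 2, 3]
Event 4: SEND 2->0: VV[2][2]++ -> VV[2]=[0, 0, 4], msg_vec=[0, 0, 4]; VV[0]=max(VV[0],msg_vec) then VV[0][0]++ -> VV[0]=[1, 0, 4]
Final vectors: VV[0]=[1, 0, 4]; VV[1]=[0, 2, 3]; VV[2]=[0, 0, 4]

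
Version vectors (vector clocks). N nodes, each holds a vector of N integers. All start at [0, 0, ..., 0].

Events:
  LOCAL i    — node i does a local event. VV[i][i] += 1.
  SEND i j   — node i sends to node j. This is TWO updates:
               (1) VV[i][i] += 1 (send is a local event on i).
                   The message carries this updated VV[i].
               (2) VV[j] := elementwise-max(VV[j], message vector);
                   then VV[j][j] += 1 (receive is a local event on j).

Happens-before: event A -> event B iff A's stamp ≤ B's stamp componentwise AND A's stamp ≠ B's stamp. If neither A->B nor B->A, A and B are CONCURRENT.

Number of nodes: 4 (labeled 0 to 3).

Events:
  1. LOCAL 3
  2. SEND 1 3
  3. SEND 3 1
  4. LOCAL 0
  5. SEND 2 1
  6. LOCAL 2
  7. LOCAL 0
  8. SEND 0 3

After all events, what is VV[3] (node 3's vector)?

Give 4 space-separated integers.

Answer: 3 1 0 4

Derivation:
Initial: VV[0]=[0, 0, 0, 0]
Initial: VV[1]=[0, 0, 0, 0]
Initial: VV[2]=[0, 0, 0, 0]
Initial: VV[3]=[0, 0, 0, 0]
Event 1: LOCAL 3: VV[3][3]++ -> VV[3]=[0, 0, 0, 1]
Event 2: SEND 1->3: VV[1][1]++ -> VV[1]=[0, 1, 0, 0], msg_vec=[0, 1, 0, 0]; VV[3]=max(VV[3],msg_vec) then VV[3][3]++ -> VV[3]=[0, 1, 0, 2]
Event 3: SEND 3->1: VV[3][3]++ -> VV[3]=[0, 1, 0, 3], msg_vec=[0, 1, 0, 3]; VV[1]=max(VV[1],msg_vec) then VV[1][1]++ -> VV[1]=[0, 2, 0, 3]
Event 4: LOCAL 0: VV[0][0]++ -> VV[0]=[1, 0, 0, 0]
Event 5: SEND 2->1: VV[2][2]++ -> VV[2]=[0, 0, 1, 0], msg_vec=[0, 0, 1, 0]; VV[1]=max(VV[1],msg_vec) then VV[1][1]++ -> VV[1]=[0, 3, 1, 3]
Event 6: LOCAL 2: VV[2][2]++ -> VV[2]=[0, 0, 2, 0]
Event 7: LOCAL 0: VV[0][0]++ -> VV[0]=[2, 0, 0, 0]
Event 8: SEND 0->3: VV[0][0]++ -> VV[0]=[3, 0, 0, 0], msg_vec=[3, 0, 0, 0]; VV[3]=max(VV[3],msg_vec) then VV[3][3]++ -> VV[3]=[3, 1, 0, 4]
Final vectors: VV[0]=[3, 0, 0, 0]; VV[1]=[0, 3, 1, 3]; VV[2]=[0, 0, 2, 0]; VV[3]=[3, 1, 0, 4]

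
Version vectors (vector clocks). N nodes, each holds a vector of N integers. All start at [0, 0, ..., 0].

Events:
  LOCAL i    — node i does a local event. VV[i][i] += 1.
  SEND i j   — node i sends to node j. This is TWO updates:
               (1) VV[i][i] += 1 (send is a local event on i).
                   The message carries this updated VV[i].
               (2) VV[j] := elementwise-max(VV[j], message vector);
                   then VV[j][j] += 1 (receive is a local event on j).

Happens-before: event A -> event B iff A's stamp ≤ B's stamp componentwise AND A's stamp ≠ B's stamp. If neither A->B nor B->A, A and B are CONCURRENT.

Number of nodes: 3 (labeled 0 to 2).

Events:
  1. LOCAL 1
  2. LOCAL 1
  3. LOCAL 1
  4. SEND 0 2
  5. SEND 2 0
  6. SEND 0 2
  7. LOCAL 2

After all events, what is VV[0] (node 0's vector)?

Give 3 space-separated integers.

Answer: 3 0 2

Derivation:
Initial: VV[0]=[0, 0, 0]
Initial: VV[1]=[0, 0, 0]
Initial: VV[2]=[0, 0, 0]
Event 1: LOCAL 1: VV[1][1]++ -> VV[1]=[0, 1, 0]
Event 2: LOCAL 1: VV[1][1]++ -> VV[1]=[0, 2, 0]
Event 3: LOCAL 1: VV[1][1]++ -> VV[1]=[0, 3, 0]
Event 4: SEND 0->2: VV[0][0]++ -> VV[0]=[1, 0, 0], msg_vec=[1, 0, 0]; VV[2]=max(VV[2],msg_vec) then VV[2][2]++ -> VV[2]=[1, 0, 1]
Event 5: SEND 2->0: VV[2][2]++ -> VV[2]=[1, 0, 2], msg_vec=[1, 0, 2]; VV[0]=max(VV[0],msg_vec) then VV[0][0]++ -> VV[0]=[2, 0, 2]
Event 6: SEND 0->2: VV[0][0]++ -> VV[0]=[3, 0, 2], msg_vec=[3, 0, 2]; VV[2]=max(VV[2],msg_vec) then VV[2][2]++ -> VV[2]=[3, 0, 3]
Event 7: LOCAL 2: VV[2][2]++ -> VV[2]=[3, 0, 4]
Final vectors: VV[0]=[3, 0, 2]; VV[1]=[0, 3, 0]; VV[2]=[3, 0, 4]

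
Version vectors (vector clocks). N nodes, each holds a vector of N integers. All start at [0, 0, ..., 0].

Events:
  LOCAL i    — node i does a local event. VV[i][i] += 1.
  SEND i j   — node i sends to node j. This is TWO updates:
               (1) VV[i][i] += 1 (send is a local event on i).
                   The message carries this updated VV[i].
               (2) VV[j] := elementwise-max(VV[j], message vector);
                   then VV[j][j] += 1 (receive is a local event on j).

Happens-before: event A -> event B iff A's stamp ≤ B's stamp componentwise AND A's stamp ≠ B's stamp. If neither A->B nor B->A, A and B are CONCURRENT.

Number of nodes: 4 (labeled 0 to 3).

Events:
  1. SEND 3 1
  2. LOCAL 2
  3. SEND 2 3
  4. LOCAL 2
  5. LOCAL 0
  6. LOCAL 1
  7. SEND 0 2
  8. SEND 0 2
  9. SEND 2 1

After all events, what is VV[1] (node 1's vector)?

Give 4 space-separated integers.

Answer: 3 3 6 1

Derivation:
Initial: VV[0]=[0, 0, 0, 0]
Initial: VV[1]=[0, 0, 0, 0]
Initial: VV[2]=[0, 0, 0, 0]
Initial: VV[3]=[0, 0, 0, 0]
Event 1: SEND 3->1: VV[3][3]++ -> VV[3]=[0, 0, 0, 1], msg_vec=[0, 0, 0, 1]; VV[1]=max(VV[1],msg_vec) then VV[1][1]++ -> VV[1]=[0, 1, 0, 1]
Event 2: LOCAL 2: VV[2][2]++ -> VV[2]=[0, 0, 1, 0]
Event 3: SEND 2->3: VV[2][2]++ -> VV[2]=[0, 0, 2, 0], msg_vec=[0, 0, 2, 0]; VV[3]=max(VV[3],msg_vec) then VV[3][3]++ -> VV[3]=[0, 0, 2, 2]
Event 4: LOCAL 2: VV[2][2]++ -> VV[2]=[0, 0, 3, 0]
Event 5: LOCAL 0: VV[0][0]++ -> VV[0]=[1, 0, 0, 0]
Event 6: LOCAL 1: VV[1][1]++ -> VV[1]=[0, 2, 0, 1]
Event 7: SEND 0->2: VV[0][0]++ -> VV[0]=[2, 0, 0, 0], msg_vec=[2, 0, 0, 0]; VV[2]=max(VV[2],msg_vec) then VV[2][2]++ -> VV[2]=[2, 0, 4, 0]
Event 8: SEND 0->2: VV[0][0]++ -> VV[0]=[3, 0, 0, 0], msg_vec=[3, 0, 0, 0]; VV[2]=max(VV[2],msg_vec) then VV[2][2]++ -> VV[2]=[3, 0, 5, 0]
Event 9: SEND 2->1: VV[2][2]++ -> VV[2]=[3, 0, 6, 0], msg_vec=[3, 0, 6, 0]; VV[1]=max(VV[1],msg_vec) then VV[1][1]++ -> VV[1]=[3, 3, 6, 1]
Final vectors: VV[0]=[3, 0, 0, 0]; VV[1]=[3, 3, 6, 1]; VV[2]=[3, 0, 6, 0]; VV[3]=[0, 0, 2, 2]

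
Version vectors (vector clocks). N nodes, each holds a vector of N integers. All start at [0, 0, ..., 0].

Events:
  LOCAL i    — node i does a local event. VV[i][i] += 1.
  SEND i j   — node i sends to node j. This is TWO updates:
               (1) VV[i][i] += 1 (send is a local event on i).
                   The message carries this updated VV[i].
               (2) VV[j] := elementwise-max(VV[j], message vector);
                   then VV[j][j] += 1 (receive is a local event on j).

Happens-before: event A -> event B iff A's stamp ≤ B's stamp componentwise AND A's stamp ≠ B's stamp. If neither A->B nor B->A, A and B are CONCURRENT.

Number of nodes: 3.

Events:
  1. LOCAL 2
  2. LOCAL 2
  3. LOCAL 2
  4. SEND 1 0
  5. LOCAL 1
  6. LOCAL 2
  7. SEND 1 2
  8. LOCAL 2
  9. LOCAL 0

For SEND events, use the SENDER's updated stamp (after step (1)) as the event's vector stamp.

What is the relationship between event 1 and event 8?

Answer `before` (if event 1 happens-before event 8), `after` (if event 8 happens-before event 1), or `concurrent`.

Initial: VV[0]=[0, 0, 0]
Initial: VV[1]=[0, 0, 0]
Initial: VV[2]=[0, 0, 0]
Event 1: LOCAL 2: VV[2][2]++ -> VV[2]=[0, 0, 1]
Event 2: LOCAL 2: VV[2][2]++ -> VV[2]=[0, 0, 2]
Event 3: LOCAL 2: VV[2][2]++ -> VV[2]=[0, 0, 3]
Event 4: SEND 1->0: VV[1][1]++ -> VV[1]=[0, 1, 0], msg_vec=[0, 1, 0]; VV[0]=max(VV[0],msg_vec) then VV[0][0]++ -> VV[0]=[1, 1, 0]
Event 5: LOCAL 1: VV[1][1]++ -> VV[1]=[0, 2, 0]
Event 6: LOCAL 2: VV[2][2]++ -> VV[2]=[0, 0, 4]
Event 7: SEND 1->2: VV[1][1]++ -> VV[1]=[0, 3, 0], msg_vec=[0, 3, 0]; VV[2]=max(VV[2],msg_vec) then VV[2][2]++ -> VV[2]=[0, 3, 5]
Event 8: LOCAL 2: VV[2][2]++ -> VV[2]=[0, 3, 6]
Event 9: LOCAL 0: VV[0][0]++ -> VV[0]=[2, 1, 0]
Event 1 stamp: [0, 0, 1]
Event 8 stamp: [0, 3, 6]
[0, 0, 1] <= [0, 3, 6]? True
[0, 3, 6] <= [0, 0, 1]? False
Relation: before

Answer: before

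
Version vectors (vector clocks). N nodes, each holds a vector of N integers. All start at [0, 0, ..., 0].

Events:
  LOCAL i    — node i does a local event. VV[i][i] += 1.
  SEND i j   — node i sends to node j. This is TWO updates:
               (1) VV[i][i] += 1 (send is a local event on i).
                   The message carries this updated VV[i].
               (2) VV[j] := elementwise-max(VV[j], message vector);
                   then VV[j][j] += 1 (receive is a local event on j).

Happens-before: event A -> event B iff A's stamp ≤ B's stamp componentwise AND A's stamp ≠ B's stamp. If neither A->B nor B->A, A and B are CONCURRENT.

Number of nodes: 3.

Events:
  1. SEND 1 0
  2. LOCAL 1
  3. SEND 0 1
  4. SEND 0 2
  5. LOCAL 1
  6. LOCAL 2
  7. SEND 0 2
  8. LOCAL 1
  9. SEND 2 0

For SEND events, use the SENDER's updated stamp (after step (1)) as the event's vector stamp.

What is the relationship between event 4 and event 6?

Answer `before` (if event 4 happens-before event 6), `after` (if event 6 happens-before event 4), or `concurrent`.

Initial: VV[0]=[0, 0, 0]
Initial: VV[1]=[0, 0, 0]
Initial: VV[2]=[0, 0, 0]
Event 1: SEND 1->0: VV[1][1]++ -> VV[1]=[0, 1, 0], msg_vec=[0, 1, 0]; VV[0]=max(VV[0],msg_vec) then VV[0][0]++ -> VV[0]=[1, 1, 0]
Event 2: LOCAL 1: VV[1][1]++ -> VV[1]=[0, 2, 0]
Event 3: SEND 0->1: VV[0][0]++ -> VV[0]=[2, 1, 0], msg_vec=[2, 1, 0]; VV[1]=max(VV[1],msg_vec) then VV[1][1]++ -> VV[1]=[2, 3, 0]
Event 4: SEND 0->2: VV[0][0]++ -> VV[0]=[3, 1, 0], msg_vec=[3, 1, 0]; VV[2]=max(VV[2],msg_vec) then VV[2][2]++ -> VV[2]=[3, 1, 1]
Event 5: LOCAL 1: VV[1][1]++ -> VV[1]=[2, 4, 0]
Event 6: LOCAL 2: VV[2][2]++ -> VV[2]=[3, 1, 2]
Event 7: SEND 0->2: VV[0][0]++ -> VV[0]=[4, 1, 0], msg_vec=[4, 1, 0]; VV[2]=max(VV[2],msg_vec) then VV[2][2]++ -> VV[2]=[4, 1, 3]
Event 8: LOCAL 1: VV[1][1]++ -> VV[1]=[2, 5, 0]
Event 9: SEND 2->0: VV[2][2]++ -> VV[2]=[4, 1, 4], msg_vec=[4, 1, 4]; VV[0]=max(VV[0],msg_vec) then VV[0][0]++ -> VV[0]=[5, 1, 4]
Event 4 stamp: [3, 1, 0]
Event 6 stamp: [3, 1, 2]
[3, 1, 0] <= [3, 1, 2]? True
[3, 1, 2] <= [3, 1, 0]? False
Relation: before

Answer: before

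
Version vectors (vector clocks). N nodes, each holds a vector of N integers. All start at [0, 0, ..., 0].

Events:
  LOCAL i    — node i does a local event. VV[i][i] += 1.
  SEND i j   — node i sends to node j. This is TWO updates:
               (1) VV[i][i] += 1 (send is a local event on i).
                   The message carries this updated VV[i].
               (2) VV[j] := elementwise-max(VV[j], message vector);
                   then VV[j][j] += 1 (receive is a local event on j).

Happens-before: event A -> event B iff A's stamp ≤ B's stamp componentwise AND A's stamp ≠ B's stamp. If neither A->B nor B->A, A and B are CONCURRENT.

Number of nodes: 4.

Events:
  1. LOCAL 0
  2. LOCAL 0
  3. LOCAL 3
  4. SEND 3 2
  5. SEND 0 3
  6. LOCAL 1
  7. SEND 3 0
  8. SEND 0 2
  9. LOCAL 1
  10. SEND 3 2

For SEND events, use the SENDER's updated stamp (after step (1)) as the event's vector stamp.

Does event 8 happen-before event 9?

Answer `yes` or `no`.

Answer: no

Derivation:
Initial: VV[0]=[0, 0, 0, 0]
Initial: VV[1]=[0, 0, 0, 0]
Initial: VV[2]=[0, 0, 0, 0]
Initial: VV[3]=[0, 0, 0, 0]
Event 1: LOCAL 0: VV[0][0]++ -> VV[0]=[1, 0, 0, 0]
Event 2: LOCAL 0: VV[0][0]++ -> VV[0]=[2, 0, 0, 0]
Event 3: LOCAL 3: VV[3][3]++ -> VV[3]=[0, 0, 0, 1]
Event 4: SEND 3->2: VV[3][3]++ -> VV[3]=[0, 0, 0, 2], msg_vec=[0, 0, 0, 2]; VV[2]=max(VV[2],msg_vec) then VV[2][2]++ -> VV[2]=[0, 0, 1, 2]
Event 5: SEND 0->3: VV[0][0]++ -> VV[0]=[3, 0, 0, 0], msg_vec=[3, 0, 0, 0]; VV[3]=max(VV[3],msg_vec) then VV[3][3]++ -> VV[3]=[3, 0, 0, 3]
Event 6: LOCAL 1: VV[1][1]++ -> VV[1]=[0, 1, 0, 0]
Event 7: SEND 3->0: VV[3][3]++ -> VV[3]=[3, 0, 0, 4], msg_vec=[3, 0, 0, 4]; VV[0]=max(VV[0],msg_vec) then VV[0][0]++ -> VV[0]=[4, 0, 0, 4]
Event 8: SEND 0->2: VV[0][0]++ -> VV[0]=[5, 0, 0, 4], msg_vec=[5, 0, 0, 4]; VV[2]=max(VV[2],msg_vec) then VV[2][2]++ -> VV[2]=[5, 0, 2, 4]
Event 9: LOCAL 1: VV[1][1]++ -> VV[1]=[0, 2, 0, 0]
Event 10: SEND 3->2: VV[3][3]++ -> VV[3]=[3, 0, 0, 5], msg_vec=[3, 0, 0, 5]; VV[2]=max(VV[2],msg_vec) then VV[2][2]++ -> VV[2]=[5, 0, 3, 5]
Event 8 stamp: [5, 0, 0, 4]
Event 9 stamp: [0, 2, 0, 0]
[5, 0, 0, 4] <= [0, 2, 0, 0]? False. Equal? False. Happens-before: False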